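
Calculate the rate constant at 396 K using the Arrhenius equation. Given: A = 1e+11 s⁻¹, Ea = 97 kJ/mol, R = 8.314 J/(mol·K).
1.60e-02 s⁻¹

k = A·exp(-Ea/(R·T)) = 1e+11·exp(-97000/(8.314·396)) = 1e+11·exp(-29.4623) = 1e+11·1.6021e-13 = 1.60e-02 s⁻¹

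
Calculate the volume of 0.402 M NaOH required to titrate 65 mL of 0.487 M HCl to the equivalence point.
V_{base} = 78.7 mL

At equivalence: moles acid = moles base.
moles HCl = 0.487 M × 0.065 L = 0.031655 mol
V_NaOH = 0.031655 mol ÷ 0.402 M = 0.07874 L = 78.7 mL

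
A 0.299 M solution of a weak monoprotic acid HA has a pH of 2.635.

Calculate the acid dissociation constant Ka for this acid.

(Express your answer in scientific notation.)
K_a = 1.81e-05

[H⁺] = 10^(−pH) = 10^(−2.635) = 2.317e-03 M. For HA ⇌ H⁺ + A⁻, Ka = x²/(C − x) = (2.317e-03)²/(0.299 − 2.317e-03) = 1.81e-05.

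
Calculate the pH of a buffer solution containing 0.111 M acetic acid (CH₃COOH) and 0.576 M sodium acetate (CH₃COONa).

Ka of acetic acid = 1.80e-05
pH = 5.46

pKa = -log(1.80e-05) = 4.74. pH = pKa + log([A⁻]/[HA]) = 4.74 + log(0.576/0.111)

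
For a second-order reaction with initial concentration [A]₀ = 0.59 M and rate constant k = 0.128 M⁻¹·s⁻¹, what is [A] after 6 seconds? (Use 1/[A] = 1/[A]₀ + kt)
0.4060 M

1/[A] = 1/[A]₀ + k·t = 1/0.59 + (0.128)·(6) = 1.6949 + 0.7680 = 2.4629
[A] = 1/2.4629 = 0.4060 M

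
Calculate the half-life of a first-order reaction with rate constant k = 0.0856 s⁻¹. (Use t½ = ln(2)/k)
8.10 s

t½ = ln(2)/k = 0.6931/0.0856 = 8.10 s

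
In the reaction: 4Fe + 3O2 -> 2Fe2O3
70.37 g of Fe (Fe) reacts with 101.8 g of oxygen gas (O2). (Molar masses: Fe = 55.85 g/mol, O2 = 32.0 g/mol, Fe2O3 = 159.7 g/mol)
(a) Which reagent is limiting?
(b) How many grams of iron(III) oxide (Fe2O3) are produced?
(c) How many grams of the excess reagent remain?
(a) Fe, (b) 100.6 g, (c) 71.56 g

Moles of Fe = 70.37 g ÷ 55.85 g/mol = 1.25998 mol
Moles of O2 = 101.8 g ÷ 32.0 g/mol = 3.18125 mol
Moles ÷ coefficient: Fe: 1.25998/4 = 0.315, O2: 3.18125/3 = 1.06
(a) Fe has the smaller value, so Fe is the limiting reagent.
(b) Moles of Fe2O3 = 1.25998 mol Fe × (2/4) = 0.629991 mol; mass = 0.629991 mol × 159.7 g/mol = 100.6 g
(c) O2 consumed = 1.25998 × (3/4) = 0.944987 mol; remaining = 3.18125 − 0.944987 = 2.23626 mol; mass = 2.23626 mol × 32.0 g/mol = 71.56 g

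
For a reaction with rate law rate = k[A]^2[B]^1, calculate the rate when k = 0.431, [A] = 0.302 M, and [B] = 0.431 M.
0.01694 M/s

rate = k·[A]^2·[B]^1 = 0.431·(0.302)^2·(0.431)^1 = 0.431·0.091204·0.431 = 0.01694 M/s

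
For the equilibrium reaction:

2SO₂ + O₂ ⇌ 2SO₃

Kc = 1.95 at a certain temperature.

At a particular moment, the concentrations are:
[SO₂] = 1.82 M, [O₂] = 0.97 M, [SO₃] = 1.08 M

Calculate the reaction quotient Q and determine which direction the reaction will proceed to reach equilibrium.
Q = 0.363, Q < K, reaction proceeds forward (toward products)

Q = ([SO₃]^2) / ([SO₂]^2 × [O₂])
  = ((1.08)^2) / ((1.82)^2·(0.97)) = 1.1664/3.213 = 0.363
Since Q = 0.363 < Kc = 1.95, the reaction proceeds forward (toward products) to reach equilibrium.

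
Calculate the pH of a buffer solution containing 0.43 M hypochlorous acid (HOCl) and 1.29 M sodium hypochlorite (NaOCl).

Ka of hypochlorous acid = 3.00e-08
pH = 8.00

pKa = -log(3.00e-08) = 7.52. pH = pKa + log([A⁻]/[HA]) = 7.52 + log(1.29/0.43)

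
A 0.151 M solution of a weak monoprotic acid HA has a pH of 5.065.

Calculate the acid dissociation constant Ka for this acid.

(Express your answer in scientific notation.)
K_a = 4.91e-10

[H⁺] = 10^(−pH) = 10^(−5.065) = 8.610e-06 M. For HA ⇌ H⁺ + A⁻, Ka = x²/(C − x) = (8.610e-06)²/(0.151 − 8.610e-06) = 4.91e-10.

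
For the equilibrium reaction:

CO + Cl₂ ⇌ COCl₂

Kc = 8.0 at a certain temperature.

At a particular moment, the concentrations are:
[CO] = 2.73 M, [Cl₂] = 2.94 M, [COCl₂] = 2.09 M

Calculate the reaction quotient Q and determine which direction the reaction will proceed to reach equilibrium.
Q = 0.260, Q < K, reaction proceeds forward (toward products)

Q = ([COCl₂]) / ([CO] × [Cl₂])
  = ((2.09)) / ((2.73)·(2.94)) = 2.09/8.0262 = 0.2604
Since Q = 0.2604 < Kc = 8.0, the reaction proceeds forward (toward products) to reach equilibrium.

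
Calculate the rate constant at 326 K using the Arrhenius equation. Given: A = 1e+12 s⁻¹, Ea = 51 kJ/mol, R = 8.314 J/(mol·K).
6.73e+03 s⁻¹

k = A·exp(-Ea/(R·T)) = 1e+12·exp(-51000/(8.314·326)) = 1e+12·exp(-18.8167) = 1e+12·6.7302e-09 = 6.73e+03 s⁻¹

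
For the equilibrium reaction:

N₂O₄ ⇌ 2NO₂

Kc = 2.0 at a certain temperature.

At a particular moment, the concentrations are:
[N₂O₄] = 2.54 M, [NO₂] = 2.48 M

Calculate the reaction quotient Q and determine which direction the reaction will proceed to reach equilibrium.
Q = 2.421, Q > K, reaction proceeds reverse (toward reactants)

Q = ([NO₂]^2) / ([N₂O₄])
  = ((2.48)^2) / ((2.54)) = 6.1504/2.54 = 2.421
Since Q = 2.421 > Kc = 2.0, the reaction proceeds reverse (toward reactants) to reach equilibrium.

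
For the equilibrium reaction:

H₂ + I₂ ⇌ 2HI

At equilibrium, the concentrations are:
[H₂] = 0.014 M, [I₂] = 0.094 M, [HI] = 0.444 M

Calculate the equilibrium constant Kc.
K_c = 1.50e+02

Kc = ([HI]^2) / ([H₂] × [I₂])
   = ((0.444)^2) / ((0.014)·(0.094))
   = 0.19714 / 0.001316 = 1.50e+02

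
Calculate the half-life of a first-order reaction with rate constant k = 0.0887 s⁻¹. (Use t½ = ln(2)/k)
7.81 s

t½ = ln(2)/k = 0.6931/0.0887 = 7.81 s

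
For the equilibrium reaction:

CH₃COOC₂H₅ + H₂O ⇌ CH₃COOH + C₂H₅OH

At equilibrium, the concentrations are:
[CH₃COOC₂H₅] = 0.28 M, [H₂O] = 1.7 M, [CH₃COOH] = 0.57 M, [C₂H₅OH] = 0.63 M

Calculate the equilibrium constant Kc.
K_c = 0.7544

Kc = ([CH₃COOH] × [C₂H₅OH]) / ([CH₃COOC₂H₅] × [H₂O])
   = ((0.57)·(0.63)) / ((0.28)·(1.7))
   = 0.3591 / 0.476 = 0.7544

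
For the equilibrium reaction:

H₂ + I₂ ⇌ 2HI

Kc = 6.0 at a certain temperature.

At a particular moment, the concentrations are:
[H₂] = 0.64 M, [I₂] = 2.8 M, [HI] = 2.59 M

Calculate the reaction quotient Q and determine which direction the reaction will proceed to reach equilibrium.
Q = 3.743, Q < K, reaction proceeds forward (toward products)

Q = ([HI]^2) / ([H₂] × [I₂])
  = ((2.59)^2) / ((0.64)·(2.8)) = 6.7081/1.792 = 3.743
Since Q = 3.743 < Kc = 6.0, the reaction proceeds forward (toward products) to reach equilibrium.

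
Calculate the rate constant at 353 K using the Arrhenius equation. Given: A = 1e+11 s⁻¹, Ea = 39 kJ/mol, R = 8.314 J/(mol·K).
1.69e+05 s⁻¹

k = A·exp(-Ea/(R·T)) = 1e+11·exp(-39000/(8.314·353)) = 1e+11·exp(-13.2886) = 1e+11·1.6937e-06 = 1.69e+05 s⁻¹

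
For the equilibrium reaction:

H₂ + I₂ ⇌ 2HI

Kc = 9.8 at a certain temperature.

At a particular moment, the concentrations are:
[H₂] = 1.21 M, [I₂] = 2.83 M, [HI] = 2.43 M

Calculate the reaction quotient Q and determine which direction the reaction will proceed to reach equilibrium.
Q = 1.724, Q < K, reaction proceeds forward (toward products)

Q = ([HI]^2) / ([H₂] × [I₂])
  = ((2.43)^2) / ((1.21)·(2.83)) = 5.9049/3.4243 = 1.724
Since Q = 1.724 < Kc = 9.8, the reaction proceeds forward (toward products) to reach equilibrium.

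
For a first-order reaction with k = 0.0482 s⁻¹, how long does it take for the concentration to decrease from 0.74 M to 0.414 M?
12.05 s

From ln[A] = ln[A]₀ - k·t: t = ln([A]₀/[A])/k = ln(0.74/0.414)/0.0482 = ln(1.7874)/0.0482 = 0.5808/0.0482 = 12.05 s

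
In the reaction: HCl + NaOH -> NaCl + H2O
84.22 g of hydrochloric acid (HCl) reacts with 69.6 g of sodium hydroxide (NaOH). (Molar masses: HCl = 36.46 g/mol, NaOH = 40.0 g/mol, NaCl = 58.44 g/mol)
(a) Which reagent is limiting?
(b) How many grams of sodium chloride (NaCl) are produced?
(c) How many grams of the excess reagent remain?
(a) NaOH, (b) 101.7 g, (c) 20.78 g

Moles of HCl = 84.22 g ÷ 36.46 g/mol = 2.30993 mol
Moles of NaOH = 69.6 g ÷ 40.0 g/mol = 1.74 mol
Moles ÷ coefficient: HCl: 2.30993/1 = 2.31, NaOH: 1.74/1 = 1.74
(a) NaOH has the smaller value, so NaOH is the limiting reagent.
(b) Moles of NaCl = 1.74 mol NaOH × (1/1) = 1.74 mol; mass = 1.74 mol × 58.44 g/mol = 101.7 g
(c) HCl consumed = 1.74 × (1/1) = 1.74 mol; remaining = 2.30993 − 1.74 = 0.569929 mol; mass = 0.569929 mol × 36.46 g/mol = 20.78 g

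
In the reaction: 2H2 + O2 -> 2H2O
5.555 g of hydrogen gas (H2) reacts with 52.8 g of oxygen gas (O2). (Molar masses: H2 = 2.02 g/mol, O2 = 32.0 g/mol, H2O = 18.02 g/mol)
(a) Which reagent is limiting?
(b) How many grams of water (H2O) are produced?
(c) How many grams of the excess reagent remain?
(a) H2, (b) 49.55 g, (c) 8.8 g

Moles of H2 = 5.555 g ÷ 2.02 g/mol = 2.75 mol
Moles of O2 = 52.8 g ÷ 32.0 g/mol = 1.65 mol
Moles ÷ coefficient: H2: 2.75/2 = 1.375, O2: 1.65/1 = 1.65
(a) H2 has the smaller value, so H2 is the limiting reagent.
(b) Moles of H2O = 2.75 mol H2 × (2/2) = 2.75 mol; mass = 2.75 mol × 18.02 g/mol = 49.55 g
(c) O2 consumed = 2.75 × (1/2) = 1.375 mol; remaining = 1.65 − 1.375 = 0.275 mol; mass = 0.275 mol × 32.0 g/mol = 8.8 g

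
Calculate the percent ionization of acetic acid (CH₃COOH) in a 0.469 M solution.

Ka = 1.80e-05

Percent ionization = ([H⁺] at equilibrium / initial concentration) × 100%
Percent ionization = 0.618%

Let x = [H⁺]. Ka = x²/(C - x) ⇒ x² + (1.80e-05)x - (1.80e-05)(0.469) = 0. x = 2.8965e-03. Percent = (2.8965e-03/0.469) × 100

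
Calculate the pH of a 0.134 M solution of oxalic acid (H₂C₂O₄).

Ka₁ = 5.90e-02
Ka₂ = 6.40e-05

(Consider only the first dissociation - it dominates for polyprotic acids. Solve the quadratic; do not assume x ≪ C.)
pH = 1.19

x² + Ka₁·x − Ka₁·C = 0 with Ka₁ = 5.90e-02, C = 0.134.
x = (−Ka₁ + √(Ka₁² + 4·Ka₁·C))/2 = 6.4182e-02 M, so pH = 1.19.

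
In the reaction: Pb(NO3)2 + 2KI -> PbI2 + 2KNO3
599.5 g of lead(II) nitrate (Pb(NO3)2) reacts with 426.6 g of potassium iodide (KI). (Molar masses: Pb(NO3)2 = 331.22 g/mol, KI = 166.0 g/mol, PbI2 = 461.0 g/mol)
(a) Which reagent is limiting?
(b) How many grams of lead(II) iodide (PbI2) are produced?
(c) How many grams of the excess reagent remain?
(a) KI, (b) 592.4 g, (c) 173.9 g

Moles of Pb(NO3)2 = 599.5 g ÷ 331.22 g/mol = 1.80998 mol
Moles of KI = 426.6 g ÷ 166.0 g/mol = 2.56988 mol
Moles ÷ coefficient: Pb(NO3)2: 1.80998/1 = 1.81, KI: 2.56988/2 = 1.285
(a) KI has the smaller value, so KI is the limiting reagent.
(b) Moles of PbI2 = 2.56988 mol KI × (1/2) = 1.28494 mol; mass = 1.28494 mol × 461.0 g/mol = 592.4 g
(c) Pb(NO3)2 consumed = 2.56988 × (1/2) = 1.28494 mol; remaining = 1.80998 − 1.28494 = 0.525035 mol; mass = 0.525035 mol × 331.22 g/mol = 173.9 g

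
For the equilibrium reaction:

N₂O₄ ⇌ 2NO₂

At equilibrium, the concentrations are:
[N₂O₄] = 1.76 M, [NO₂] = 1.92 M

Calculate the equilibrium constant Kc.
K_c = 2.0945

Kc = ([NO₂]^2) / ([N₂O₄])
   = ((1.92)^2) / ((1.76))
   = 3.6864 / 1.76 = 2.0945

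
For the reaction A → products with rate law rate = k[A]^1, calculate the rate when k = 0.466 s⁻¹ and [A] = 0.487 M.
0.2269 M/s

rate = k·[A]^1 = 0.466·(0.487)^1 = 0.466·0.487 = 0.2269 M/s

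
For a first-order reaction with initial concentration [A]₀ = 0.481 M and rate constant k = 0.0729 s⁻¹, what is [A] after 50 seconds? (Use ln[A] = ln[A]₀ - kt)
0.0126 M

ln[A] = ln[A]₀ - k·t = ln(0.481) - (0.0729)·(50) = -0.7319 - 3.6450 = -4.3769
[A] = e^(-4.3769) = 0.0126 M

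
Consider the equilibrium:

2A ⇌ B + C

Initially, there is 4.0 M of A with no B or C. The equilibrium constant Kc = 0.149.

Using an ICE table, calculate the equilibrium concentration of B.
[B] = 0.871 M

ICE: [A] = 4.0 − 2x, [B] = [C] = x.
Kc = x²/(4.0 − 2x)² = 0.149 ⇒ √Kc = x/(4.0 − 2x).
x = √0.149·4.0/(1 + 2√0.149) = 0.38601·4.0/1.772 = 0.87134.
[B] = x = 0.871 M.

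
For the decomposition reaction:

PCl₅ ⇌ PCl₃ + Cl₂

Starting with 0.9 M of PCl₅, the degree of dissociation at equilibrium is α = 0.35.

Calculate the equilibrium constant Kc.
K_c = 0.1696

x = α·[A]₀ = 0.35 × 0.9 = 0.315 M dissociated.
At eq: [PCl₅] = 0.9 − 0.315 = 0.585 M; [PCl₃] = [Cl₂] = x = 0.315 M.
Kc = [PCl₃][Cl₂]/[PCl₅] = (0.315)²/0.585 = 0.1696.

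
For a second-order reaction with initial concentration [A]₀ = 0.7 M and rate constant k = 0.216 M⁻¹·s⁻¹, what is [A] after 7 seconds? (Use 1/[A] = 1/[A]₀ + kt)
0.3401 M

1/[A] = 1/[A]₀ + k·t = 1/0.7 + (0.216)·(7) = 1.4286 + 1.5120 = 2.9406
[A] = 1/2.9406 = 0.3401 M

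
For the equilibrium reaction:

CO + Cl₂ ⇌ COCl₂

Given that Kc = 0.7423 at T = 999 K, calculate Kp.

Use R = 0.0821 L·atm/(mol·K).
K_p = 0.0091

Δn = (moles gaseous products) − (moles gaseous reactants) = -1
T = 999 K; RT = 0.0821 × 999 = 82.0179
Kp = Kc·(RT)^Δn = 0.7423 × (82.0179)^-1 = 0.7423 × 0.0121925 = 0.0091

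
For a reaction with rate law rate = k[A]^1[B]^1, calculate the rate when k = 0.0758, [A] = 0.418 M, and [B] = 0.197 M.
0.006242 M/s

rate = k·[A]^1·[B]^1 = 0.0758·(0.418)^1·(0.197)^1 = 0.0758·0.418·0.197 = 0.006242 M/s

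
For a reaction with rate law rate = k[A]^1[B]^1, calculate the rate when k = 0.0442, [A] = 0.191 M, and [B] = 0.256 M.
0.002161 M/s

rate = k·[A]^1·[B]^1 = 0.0442·(0.191)^1·(0.256)^1 = 0.0442·0.191·0.256 = 0.002161 M/s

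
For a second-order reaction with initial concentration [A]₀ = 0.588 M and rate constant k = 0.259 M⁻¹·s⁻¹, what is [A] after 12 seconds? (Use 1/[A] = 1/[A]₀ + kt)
0.2080 M

1/[A] = 1/[A]₀ + k·t = 1/0.588 + (0.259)·(12) = 1.7007 + 3.1080 = 4.8087
[A] = 1/4.8087 = 0.2080 M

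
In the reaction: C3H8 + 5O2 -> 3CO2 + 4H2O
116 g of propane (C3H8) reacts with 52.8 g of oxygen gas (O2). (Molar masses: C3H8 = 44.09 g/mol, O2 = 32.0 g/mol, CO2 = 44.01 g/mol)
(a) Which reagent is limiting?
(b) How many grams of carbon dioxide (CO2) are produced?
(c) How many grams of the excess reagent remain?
(a) O2, (b) 43.57 g, (c) 101.5 g

Moles of C3H8 = 116 g ÷ 44.09 g/mol = 2.63098 mol
Moles of O2 = 52.8 g ÷ 32.0 g/mol = 1.65 mol
Moles ÷ coefficient: C3H8: 2.63098/1 = 2.631, O2: 1.65/5 = 0.33
(a) O2 has the smaller value, so O2 is the limiting reagent.
(b) Moles of CO2 = 1.65 mol O2 × (3/5) = 0.99 mol; mass = 0.99 mol × 44.01 g/mol = 43.57 g
(c) C3H8 consumed = 1.65 × (1/5) = 0.33 mol; remaining = 2.63098 − 0.33 = 2.30098 mol; mass = 2.30098 mol × 44.09 g/mol = 101.5 g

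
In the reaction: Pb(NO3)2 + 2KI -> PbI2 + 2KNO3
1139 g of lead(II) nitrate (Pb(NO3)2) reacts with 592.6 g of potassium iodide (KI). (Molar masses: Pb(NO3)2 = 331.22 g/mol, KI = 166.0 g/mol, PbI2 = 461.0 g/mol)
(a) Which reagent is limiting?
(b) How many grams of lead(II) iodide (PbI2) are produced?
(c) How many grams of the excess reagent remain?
(a) KI, (b) 822.9 g, (c) 547.8 g

Moles of Pb(NO3)2 = 1139 g ÷ 331.22 g/mol = 3.4388 mol
Moles of KI = 592.6 g ÷ 166.0 g/mol = 3.56988 mol
Moles ÷ coefficient: Pb(NO3)2: 3.4388/1 = 3.439, KI: 3.56988/2 = 1.785
(a) KI has the smaller value, so KI is the limiting reagent.
(b) Moles of PbI2 = 3.56988 mol KI × (1/2) = 1.78494 mol; mass = 1.78494 mol × 461.0 g/mol = 822.9 g
(c) Pb(NO3)2 consumed = 3.56988 × (1/2) = 1.78494 mol; remaining = 3.4388 − 1.78494 = 1.65386 mol; mass = 1.65386 mol × 331.22 g/mol = 547.8 g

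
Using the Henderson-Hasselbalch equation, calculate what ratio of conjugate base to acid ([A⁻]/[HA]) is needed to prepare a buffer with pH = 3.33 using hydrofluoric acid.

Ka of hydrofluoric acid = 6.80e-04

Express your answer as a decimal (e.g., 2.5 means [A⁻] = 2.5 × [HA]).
[A⁻]/[HA] = 1.454

pKa = −log(6.80e-04) = 3.1675. pH = pKa + log([A⁻]/[HA]). 3.33 = 3.1675 + log(ratio). log(ratio) = 3.33 − 3.1675 = 0.1625. ratio = 10^(0.1625) = 1.454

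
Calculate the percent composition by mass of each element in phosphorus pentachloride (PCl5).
P: 14.87%, Cl: 85.13%

Molar mass of PCl5 = 208.22 g/mol
% P = (1 × 30.97) / 208.22 × 100% = 30.97 / 208.22 × 100% = 14.87%
% Cl = (5 × 35.45) / 208.22 × 100% = 177.25 / 208.22 × 100% = 85.13%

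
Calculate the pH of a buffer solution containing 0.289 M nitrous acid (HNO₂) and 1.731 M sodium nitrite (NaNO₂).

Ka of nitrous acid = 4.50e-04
pH = 4.12

pKa = -log(4.50e-04) = 3.35. pH = pKa + log([A⁻]/[HA]) = 3.35 + log(1.731/0.289)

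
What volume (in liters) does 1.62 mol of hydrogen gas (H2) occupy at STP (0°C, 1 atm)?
At STP, 1 mol of gas occupies 22.4 L
Volume = 1.62 mol × 22.4 L/mol = 36.29 L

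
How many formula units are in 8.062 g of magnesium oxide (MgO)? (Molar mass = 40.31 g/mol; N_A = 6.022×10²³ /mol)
Moles = 8.062 g ÷ 40.31 g/mol = 0.2 mol
Formula units = 0.2 mol × 6.022×10²³ /mol = 1.204e+23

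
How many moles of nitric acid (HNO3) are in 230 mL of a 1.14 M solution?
Moles = Molarity × Volume (L)
Moles = 1.14 M × 0.23 L = 0.2622 mol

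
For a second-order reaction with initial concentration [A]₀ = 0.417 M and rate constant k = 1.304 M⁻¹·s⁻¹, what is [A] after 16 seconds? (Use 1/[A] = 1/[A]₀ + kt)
0.0430 M

1/[A] = 1/[A]₀ + k·t = 1/0.417 + (1.304)·(16) = 2.3981 + 20.8640 = 23.2621
[A] = 1/23.2621 = 0.0430 M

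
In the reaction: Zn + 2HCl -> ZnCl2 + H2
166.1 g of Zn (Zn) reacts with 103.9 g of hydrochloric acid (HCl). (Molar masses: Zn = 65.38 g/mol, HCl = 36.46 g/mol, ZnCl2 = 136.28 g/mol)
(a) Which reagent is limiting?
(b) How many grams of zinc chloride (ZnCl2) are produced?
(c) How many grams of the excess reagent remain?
(a) HCl, (b) 194.2 g, (c) 72.94 g

Moles of Zn = 166.1 g ÷ 65.38 g/mol = 2.54053 mol
Moles of HCl = 103.9 g ÷ 36.46 g/mol = 2.8497 mol
Moles ÷ coefficient: Zn: 2.54053/1 = 2.541, HCl: 2.8497/2 = 1.425
(a) HCl has the smaller value, so HCl is the limiting reagent.
(b) Moles of ZnCl2 = 2.8497 mol HCl × (1/2) = 1.42485 mol; mass = 1.42485 mol × 136.28 g/mol = 194.2 g
(c) Zn consumed = 2.8497 × (1/2) = 1.42485 mol; remaining = 2.54053 − 1.42485 = 1.11568 mol; mass = 1.11568 mol × 65.38 g/mol = 72.94 g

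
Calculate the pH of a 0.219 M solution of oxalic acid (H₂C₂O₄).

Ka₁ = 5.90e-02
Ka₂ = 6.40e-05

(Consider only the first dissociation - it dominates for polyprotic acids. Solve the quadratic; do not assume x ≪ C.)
pH = 1.06

x² + Ka₁·x − Ka₁·C = 0 with Ka₁ = 5.90e-02, C = 0.219.
x = (−Ka₁ + √(Ka₁² + 4·Ka₁·C))/2 = 8.7936e-02 M, so pH = 1.06.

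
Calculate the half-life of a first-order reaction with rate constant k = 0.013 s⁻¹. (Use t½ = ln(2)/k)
53.32 s

t½ = ln(2)/k = 0.6931/0.013 = 53.32 s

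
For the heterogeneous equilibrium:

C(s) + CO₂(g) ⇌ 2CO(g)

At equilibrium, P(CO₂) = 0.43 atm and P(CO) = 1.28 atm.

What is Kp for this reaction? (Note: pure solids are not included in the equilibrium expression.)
K_p = 3.810

Solid C is excluded.
Kp = P(CO)²/P(CO₂) = (1.28)²/0.43 = 1.638/0.43 = 3.810.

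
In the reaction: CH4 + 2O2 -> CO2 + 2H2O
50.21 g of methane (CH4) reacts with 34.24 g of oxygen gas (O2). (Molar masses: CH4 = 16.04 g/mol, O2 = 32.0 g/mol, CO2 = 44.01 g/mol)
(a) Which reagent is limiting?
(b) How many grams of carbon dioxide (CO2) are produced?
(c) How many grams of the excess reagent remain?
(a) O2, (b) 23.55 g, (c) 41.63 g

Moles of CH4 = 50.21 g ÷ 16.04 g/mol = 3.1303 mol
Moles of O2 = 34.24 g ÷ 32.0 g/mol = 1.07 mol
Moles ÷ coefficient: CH4: 3.1303/1 = 3.13, O2: 1.07/2 = 0.535
(a) O2 has the smaller value, so O2 is the limiting reagent.
(b) Moles of CO2 = 1.07 mol O2 × (1/2) = 0.535 mol; mass = 0.535 mol × 44.01 g/mol = 23.55 g
(c) CH4 consumed = 1.07 × (1/2) = 0.535 mol; remaining = 3.1303 − 0.535 = 2.5953 mol; mass = 2.5953 mol × 16.04 g/mol = 41.63 g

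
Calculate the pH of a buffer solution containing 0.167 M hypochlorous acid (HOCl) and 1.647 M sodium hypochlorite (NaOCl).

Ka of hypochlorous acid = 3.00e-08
pH = 8.52

pKa = -log(3.00e-08) = 7.52. pH = pKa + log([A⁻]/[HA]) = 7.52 + log(1.647/0.167)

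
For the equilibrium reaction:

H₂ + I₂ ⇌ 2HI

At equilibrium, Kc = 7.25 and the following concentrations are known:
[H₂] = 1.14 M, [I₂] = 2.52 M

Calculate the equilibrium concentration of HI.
[HI] = 4.5637 M

Kc = ([HI]^2) / ([H₂] × [I₂]) = 7.25
[HI]^2 = Kc · (reactant terms)/(other product terms) = 7.25 · 2.8728 / 1 = 20.828
[HI] = (20.828)^(1/2) = 4.5637 M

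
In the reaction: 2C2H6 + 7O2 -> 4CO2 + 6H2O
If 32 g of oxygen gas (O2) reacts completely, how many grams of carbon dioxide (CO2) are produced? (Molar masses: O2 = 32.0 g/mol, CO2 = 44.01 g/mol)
Moles of O2 = 32 g ÷ 32.0 g/mol = 1 mol
Mole ratio: 4 mol CO2 / 7 mol O2
Moles of CO2 = 1 × (4/7) = 0.571429 mol
Mass of CO2 = 0.571429 mol × 44.01 g/mol = 25.15 g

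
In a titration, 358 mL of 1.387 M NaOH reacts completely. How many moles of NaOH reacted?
Moles = Molarity × Volume (L)
Moles = 1.387 M × 0.358 L = 0.4965 mol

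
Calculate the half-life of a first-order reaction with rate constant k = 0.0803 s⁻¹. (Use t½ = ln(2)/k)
8.63 s

t½ = ln(2)/k = 0.6931/0.0803 = 8.63 s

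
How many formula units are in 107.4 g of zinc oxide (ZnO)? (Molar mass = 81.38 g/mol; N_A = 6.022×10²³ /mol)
Moles = 107.4 g ÷ 81.38 g/mol = 1.31973 mol
Formula units = 1.31973 mol × 6.022×10²³ /mol = 7.947e+23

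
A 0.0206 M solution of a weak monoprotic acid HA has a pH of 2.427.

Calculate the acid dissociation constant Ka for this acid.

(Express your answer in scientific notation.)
K_a = 8.30e-04

[H⁺] = 10^(−pH) = 10^(−2.427) = 3.741e-03 M. For HA ⇌ H⁺ + A⁻, Ka = x²/(C − x) = (3.741e-03)²/(0.0206 − 3.741e-03) = 8.30e-04.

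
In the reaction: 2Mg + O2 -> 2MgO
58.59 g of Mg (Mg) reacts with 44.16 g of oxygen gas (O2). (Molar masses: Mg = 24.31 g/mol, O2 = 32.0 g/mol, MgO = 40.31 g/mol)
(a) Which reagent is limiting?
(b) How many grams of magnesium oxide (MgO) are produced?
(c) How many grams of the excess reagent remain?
(a) Mg, (b) 97.15 g, (c) 5.598 g

Moles of Mg = 58.59 g ÷ 24.31 g/mol = 2.41012 mol
Moles of O2 = 44.16 g ÷ 32.0 g/mol = 1.38 mol
Moles ÷ coefficient: Mg: 2.41012/2 = 1.205, O2: 1.38/1 = 1.38
(a) Mg has the smaller value, so Mg is the limiting reagent.
(b) Moles of MgO = 2.41012 mol Mg × (2/2) = 2.41012 mol; mass = 2.41012 mol × 40.31 g/mol = 97.15 g
(c) O2 consumed = 2.41012 × (1/2) = 1.20506 mol; remaining = 1.38 − 1.20506 = 0.17494 mol; mass = 0.17494 mol × 32.0 g/mol = 5.598 g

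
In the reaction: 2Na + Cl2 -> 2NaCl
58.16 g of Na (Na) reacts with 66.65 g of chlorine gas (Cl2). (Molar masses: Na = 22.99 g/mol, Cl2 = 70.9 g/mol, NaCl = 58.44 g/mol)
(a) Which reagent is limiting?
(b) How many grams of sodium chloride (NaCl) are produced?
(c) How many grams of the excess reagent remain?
(a) Cl2, (b) 109.9 g, (c) 14.94 g

Moles of Na = 58.16 g ÷ 22.99 g/mol = 2.5298 mol
Moles of Cl2 = 66.65 g ÷ 70.9 g/mol = 0.940056 mol
Moles ÷ coefficient: Na: 2.5298/2 = 1.265, Cl2: 0.940056/1 = 0.9401
(a) Cl2 has the smaller value, so Cl2 is the limiting reagent.
(b) Moles of NaCl = 0.940056 mol Cl2 × (2/1) = 1.88011 mol; mass = 1.88011 mol × 58.44 g/mol = 109.9 g
(c) Na consumed = 0.940056 × (2/1) = 1.88011 mol; remaining = 2.5298 − 1.88011 = 0.649683 mol; mass = 0.649683 mol × 22.99 g/mol = 14.94 g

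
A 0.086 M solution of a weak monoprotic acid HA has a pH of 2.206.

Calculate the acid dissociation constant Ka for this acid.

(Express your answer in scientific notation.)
K_a = 4.85e-04

[H⁺] = 10^(−pH) = 10^(−2.206) = 6.223e-03 M. For HA ⇌ H⁺ + A⁻, Ka = x²/(C − x) = (6.223e-03)²/(0.086 − 6.223e-03) = 4.85e-04.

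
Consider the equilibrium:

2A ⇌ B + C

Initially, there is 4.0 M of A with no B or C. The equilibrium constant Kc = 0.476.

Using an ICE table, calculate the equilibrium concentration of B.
[B] = 1.160 M

ICE: [A] = 4.0 − 2x, [B] = [C] = x.
Kc = x²/(4.0 − 2x)² = 0.476 ⇒ √Kc = x/(4.0 − 2x).
x = √0.476·4.0/(1 + 2√0.476) = 0.68993·4.0/2.3799 = 1.1596.
[B] = x = 1.160 M.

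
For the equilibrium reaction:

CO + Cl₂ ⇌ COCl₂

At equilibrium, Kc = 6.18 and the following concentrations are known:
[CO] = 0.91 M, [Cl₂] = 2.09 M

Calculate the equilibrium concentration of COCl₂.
[COCl₂] = 11.7537 M

Kc = ([COCl₂]) / ([CO] × [Cl₂]) = 6.18
[COCl₂]^1 = Kc · (reactant terms)/(other product terms) = 6.18 · 1.9019 / 1 = 11.754
[COCl₂] = 11.7537 M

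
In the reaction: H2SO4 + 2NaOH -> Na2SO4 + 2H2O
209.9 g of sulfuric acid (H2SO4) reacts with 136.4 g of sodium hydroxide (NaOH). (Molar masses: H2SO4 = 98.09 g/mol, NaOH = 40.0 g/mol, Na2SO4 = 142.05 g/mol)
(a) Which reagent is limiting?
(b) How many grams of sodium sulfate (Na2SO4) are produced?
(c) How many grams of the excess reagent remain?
(a) NaOH, (b) 242.2 g, (c) 42.66 g

Moles of H2SO4 = 209.9 g ÷ 98.09 g/mol = 2.13987 mol
Moles of NaOH = 136.4 g ÷ 40.0 g/mol = 3.41 mol
Moles ÷ coefficient: H2SO4: 2.13987/1 = 2.14, NaOH: 3.41/2 = 1.705
(a) NaOH has the smaller value, so NaOH is the limiting reagent.
(b) Moles of Na2SO4 = 3.41 mol NaOH × (1/2) = 1.705 mol; mass = 1.705 mol × 142.05 g/mol = 242.2 g
(c) H2SO4 consumed = 3.41 × (1/2) = 1.705 mol; remaining = 2.13987 − 1.705 = 0.434872 mol; mass = 0.434872 mol × 98.09 g/mol = 42.66 g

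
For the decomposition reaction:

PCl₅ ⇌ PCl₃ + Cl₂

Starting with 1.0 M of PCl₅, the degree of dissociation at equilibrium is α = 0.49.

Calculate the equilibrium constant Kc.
K_c = 0.4708

x = α·[A]₀ = 0.49 × 1.0 = 0.49 M dissociated.
At eq: [PCl₅] = 1.0 − 0.49 = 0.51 M; [PCl₃] = [Cl₂] = x = 0.49 M.
Kc = [PCl₃][Cl₂]/[PCl₅] = (0.49)²/0.51 = 0.4708.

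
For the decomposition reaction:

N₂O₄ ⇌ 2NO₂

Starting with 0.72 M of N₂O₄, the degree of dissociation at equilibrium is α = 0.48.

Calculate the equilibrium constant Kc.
K_c = 1.2761

x = α·[A]₀ = 0.48 × 0.72 = 0.3456 M dissociated.
At eq: [N₂O₄] = 0.72 − 0.3456 = 0.3744 M; [NO₂] = 2x = 0.6912 M.
Kc = [NO₂]²/[N₂O₄] = (0.6912)²/0.3744 = 1.276.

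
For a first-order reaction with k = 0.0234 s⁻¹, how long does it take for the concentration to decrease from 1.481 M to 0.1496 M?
97.97 s

From ln[A] = ln[A]₀ - k·t: t = ln([A]₀/[A])/k = ln(1.481/0.1496)/0.0234 = ln(9.8997)/0.0234 = 2.2925/0.0234 = 97.97 s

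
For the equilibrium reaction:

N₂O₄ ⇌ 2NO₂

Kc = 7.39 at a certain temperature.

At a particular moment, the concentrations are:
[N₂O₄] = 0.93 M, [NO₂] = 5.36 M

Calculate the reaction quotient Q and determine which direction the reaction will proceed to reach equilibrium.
Q = 30.892, Q > K, reaction proceeds reverse (toward reactants)

Q = ([NO₂]^2) / ([N₂O₄])
  = ((5.36)^2) / ((0.93)) = 28.73/0.93 = 30.89
Since Q = 30.89 > Kc = 7.39, the reaction proceeds reverse (toward reactants) to reach equilibrium.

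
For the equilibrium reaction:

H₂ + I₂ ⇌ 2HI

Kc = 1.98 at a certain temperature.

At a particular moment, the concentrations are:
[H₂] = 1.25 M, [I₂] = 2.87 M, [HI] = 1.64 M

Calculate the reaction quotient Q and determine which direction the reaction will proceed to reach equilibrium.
Q = 0.750, Q < K, reaction proceeds forward (toward products)

Q = ([HI]^2) / ([H₂] × [I₂])
  = ((1.64)^2) / ((1.25)·(2.87)) = 2.6896/3.5875 = 0.7497
Since Q = 0.7497 < Kc = 1.98, the reaction proceeds forward (toward products) to reach equilibrium.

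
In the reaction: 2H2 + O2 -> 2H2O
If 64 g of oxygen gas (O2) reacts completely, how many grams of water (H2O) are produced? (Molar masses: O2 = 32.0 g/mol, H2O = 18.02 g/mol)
Moles of O2 = 64 g ÷ 32.0 g/mol = 2 mol
Mole ratio: 2 mol H2O / 1 mol O2
Moles of H2O = 2 × (2/1) = 4 mol
Mass of H2O = 4 mol × 18.02 g/mol = 72.08 g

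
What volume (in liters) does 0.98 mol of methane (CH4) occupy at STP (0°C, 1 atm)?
At STP, 1 mol of gas occupies 22.4 L
Volume = 0.98 mol × 22.4 L/mol = 21.95 L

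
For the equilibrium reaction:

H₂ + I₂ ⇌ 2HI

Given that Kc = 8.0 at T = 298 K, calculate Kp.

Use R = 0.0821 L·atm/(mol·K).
K_p = 8.0000

Δn = (moles gaseous products) − (moles gaseous reactants) = 0
T = 298 K; RT = 0.0821 × 298 = 24.4658
Kp = Kc·(RT)^Δn = 8.0 × (24.4658)^0 = 8.0 × 1 = 8.0000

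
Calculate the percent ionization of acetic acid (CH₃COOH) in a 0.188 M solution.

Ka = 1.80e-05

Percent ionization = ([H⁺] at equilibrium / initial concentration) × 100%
Percent ionization = 0.974%

Let x = [H⁺]. Ka = x²/(C - x) ⇒ x² + (1.80e-05)x - (1.80e-05)(0.188) = 0. x = 1.8306e-03. Percent = (1.8306e-03/0.188) × 100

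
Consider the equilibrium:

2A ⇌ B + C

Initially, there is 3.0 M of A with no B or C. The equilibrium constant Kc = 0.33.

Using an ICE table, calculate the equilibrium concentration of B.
[B] = 0.802 M

ICE: [A] = 3.0 − 2x, [B] = [C] = x.
Kc = x²/(3.0 − 2x)² = 0.33 ⇒ √Kc = x/(3.0 − 2x).
x = √0.33·3.0/(1 + 2√0.33) = 0.57446·3.0/2.1489 = 0.80197.
[B] = x = 0.802 M.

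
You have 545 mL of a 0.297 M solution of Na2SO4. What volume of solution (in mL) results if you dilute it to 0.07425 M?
Using M₁V₁ = M₂V₂:
0.297 × 545 = 0.07425 × V₂
V₂ = (0.297 × 545) / 0.07425 = 2180 mL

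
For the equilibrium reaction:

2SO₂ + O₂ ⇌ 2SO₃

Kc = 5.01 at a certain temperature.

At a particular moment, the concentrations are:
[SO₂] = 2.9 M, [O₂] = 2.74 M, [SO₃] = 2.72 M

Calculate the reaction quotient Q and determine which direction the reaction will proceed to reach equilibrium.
Q = 0.321, Q < K, reaction proceeds forward (toward products)

Q = ([SO₃]^2) / ([SO₂]^2 × [O₂])
  = ((2.72)^2) / ((2.9)^2·(2.74)) = 7.3984/23.043 = 0.3211
Since Q = 0.3211 < Kc = 5.01, the reaction proceeds forward (toward products) to reach equilibrium.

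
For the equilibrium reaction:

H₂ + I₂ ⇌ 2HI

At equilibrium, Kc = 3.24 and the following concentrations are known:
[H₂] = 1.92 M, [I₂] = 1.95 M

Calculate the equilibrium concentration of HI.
[HI] = 3.4829 M

Kc = ([HI]^2) / ([H₂] × [I₂]) = 3.24
[HI]^2 = Kc · (reactant terms)/(other product terms) = 3.24 · 3.744 / 1 = 12.131
[HI] = (12.131)^(1/2) = 3.4829 M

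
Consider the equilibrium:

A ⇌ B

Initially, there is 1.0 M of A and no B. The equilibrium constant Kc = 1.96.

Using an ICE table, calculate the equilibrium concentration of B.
[B] = 0.662 M

ICE: [A] = 1.0 − x, [B] = x.
Kc = x/(1.0 − x) = 1.96 ⇒ x = 1.96·1.0/(1 + 1.96) = 1.96/2.96 = 0.6622.
[B] = x = 0.662 M.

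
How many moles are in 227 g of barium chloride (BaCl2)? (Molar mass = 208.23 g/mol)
Moles = 227 g ÷ 208.23 g/mol = 1.09 mol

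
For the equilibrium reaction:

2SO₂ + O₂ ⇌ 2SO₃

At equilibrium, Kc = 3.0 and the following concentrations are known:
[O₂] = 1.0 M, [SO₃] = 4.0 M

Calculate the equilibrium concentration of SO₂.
[SO₂] = 2.3094 M

Kc = ([SO₃]^2) / ([SO₂]^2 × [O₂]) = 3.0
[SO₂]^2 = (product terms)/(Kc · other reactant terms) = 16 / (3.0 · 1) = 5.3333
[SO₂] = (5.3333)^(1/2) = 2.3094 M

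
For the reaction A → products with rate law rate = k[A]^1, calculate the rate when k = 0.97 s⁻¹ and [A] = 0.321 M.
0.3114 M/s

rate = k·[A]^1 = 0.97·(0.321)^1 = 0.97·0.321 = 0.3114 M/s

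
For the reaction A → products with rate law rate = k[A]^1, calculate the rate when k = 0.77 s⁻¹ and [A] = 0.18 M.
0.1386 M/s

rate = k·[A]^1 = 0.77·(0.18)^1 = 0.77·0.18 = 0.1386 M/s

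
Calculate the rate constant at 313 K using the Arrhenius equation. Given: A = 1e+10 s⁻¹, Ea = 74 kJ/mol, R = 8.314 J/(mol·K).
4.47e-03 s⁻¹

k = A·exp(-Ea/(R·T)) = 1e+10·exp(-74000/(8.314·313)) = 1e+10·exp(-28.4366) = 1e+10·4.4684e-13 = 4.47e-03 s⁻¹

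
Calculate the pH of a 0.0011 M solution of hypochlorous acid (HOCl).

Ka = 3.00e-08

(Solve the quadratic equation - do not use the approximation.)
pH = 5.24

x² + Ka×x - Ka×C = 0. Using quadratic formula: [H⁺] = 5.7296e-06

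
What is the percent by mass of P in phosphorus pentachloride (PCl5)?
Mass of P in formula = 30.97 × 1 = 30.97 g/mol
Molar mass = 208.22 g/mol
% P = (30.97/208.22) × 100% = 14.87%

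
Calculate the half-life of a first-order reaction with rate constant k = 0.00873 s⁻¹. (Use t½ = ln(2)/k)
79.40 s

t½ = ln(2)/k = 0.6931/0.00873 = 79.40 s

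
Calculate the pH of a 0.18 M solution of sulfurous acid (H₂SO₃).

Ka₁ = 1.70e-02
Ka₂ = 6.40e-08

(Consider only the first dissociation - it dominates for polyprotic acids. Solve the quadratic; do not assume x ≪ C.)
pH = 1.32

x² + Ka₁·x − Ka₁·C = 0 with Ka₁ = 1.70e-02, C = 0.18.
x = (−Ka₁ + √(Ka₁² + 4·Ka₁·C))/2 = 4.7467e-02 M, so pH = 1.32.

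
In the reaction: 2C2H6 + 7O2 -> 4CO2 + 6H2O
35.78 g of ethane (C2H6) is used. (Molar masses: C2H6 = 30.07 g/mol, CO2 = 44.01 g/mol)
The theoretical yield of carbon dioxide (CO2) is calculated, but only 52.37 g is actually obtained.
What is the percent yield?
Moles of C2H6 = 35.78 g ÷ 30.07 g/mol = 1.18989 mol
Mole ratio: 4 mol CO2 / 2 mol C2H6
Moles of CO2 = 1.18989 × (4/2) = 2.37978 mol
Theoretical yield = 2.37978 mol × 44.01 g/mol = 104.73 g
Actual yield = 52.37 g
Percent yield = (52.37 / 104.73) × 100% = 50.0%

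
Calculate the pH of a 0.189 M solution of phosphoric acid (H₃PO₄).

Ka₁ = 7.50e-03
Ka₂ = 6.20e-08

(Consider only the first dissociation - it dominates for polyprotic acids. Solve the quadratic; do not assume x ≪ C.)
pH = 1.47

x² + Ka₁·x − Ka₁·C = 0 with Ka₁ = 7.50e-03, C = 0.189.
x = (−Ka₁ + √(Ka₁² + 4·Ka₁·C))/2 = 3.4086e-02 M, so pH = 1.47.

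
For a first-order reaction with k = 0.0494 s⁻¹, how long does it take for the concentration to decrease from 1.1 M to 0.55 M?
14.03 s

From ln[A] = ln[A]₀ - k·t: t = ln([A]₀/[A])/k = ln(1.1/0.55)/0.0494 = ln(2.0000)/0.0494 = 0.6931/0.0494 = 14.03 s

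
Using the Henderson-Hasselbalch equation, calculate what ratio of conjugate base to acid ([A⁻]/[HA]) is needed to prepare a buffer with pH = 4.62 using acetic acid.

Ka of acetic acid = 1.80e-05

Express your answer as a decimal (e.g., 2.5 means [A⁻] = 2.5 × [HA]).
[A⁻]/[HA] = 0.750

pKa = −log(1.80e-05) = 4.7447. pH = pKa + log([A⁻]/[HA]). 4.62 = 4.7447 + log(ratio). log(ratio) = 4.62 − 4.7447 = -0.1247. ratio = 10^(-0.1247) = 0.750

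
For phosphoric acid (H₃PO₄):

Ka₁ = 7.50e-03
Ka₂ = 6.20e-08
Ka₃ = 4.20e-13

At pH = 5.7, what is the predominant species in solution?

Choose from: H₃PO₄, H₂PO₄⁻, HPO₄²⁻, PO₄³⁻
H₂PO₄⁻

pKa1 = 2.12, pKa2 = 7.21, pKa3 = 12.38. Each pKa is the crossover between adjacent species; pH = 5.7 lies in the region where H₂PO₄⁻ predominates.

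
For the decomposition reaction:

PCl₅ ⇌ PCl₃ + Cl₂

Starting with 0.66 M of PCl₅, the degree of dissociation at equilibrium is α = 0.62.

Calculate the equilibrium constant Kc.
K_c = 0.6676

x = α·[A]₀ = 0.62 × 0.66 = 0.4092 M dissociated.
At eq: [PCl₅] = 0.66 − 0.4092 = 0.2508 M; [PCl₃] = [Cl₂] = x = 0.4092 M.
Kc = [PCl₃][Cl₂]/[PCl₅] = (0.4092)²/0.2508 = 0.6676.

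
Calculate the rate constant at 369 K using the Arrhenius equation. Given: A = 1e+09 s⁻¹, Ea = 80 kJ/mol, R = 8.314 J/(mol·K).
4.73e-03 s⁻¹

k = A·exp(-Ea/(R·T)) = 1e+09·exp(-80000/(8.314·369)) = 1e+09·exp(-26.0768) = 1e+09·4.7316e-12 = 4.73e-03 s⁻¹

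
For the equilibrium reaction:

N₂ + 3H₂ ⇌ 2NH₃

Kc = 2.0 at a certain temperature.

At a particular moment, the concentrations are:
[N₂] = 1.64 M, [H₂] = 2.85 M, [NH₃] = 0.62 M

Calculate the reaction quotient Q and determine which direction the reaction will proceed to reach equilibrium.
Q = 0.010, Q < K, reaction proceeds forward (toward products)

Q = ([NH₃]^2) / ([N₂] × [H₂]^3)
  = ((0.62)^2) / ((1.64)·(2.85)^3) = 0.3844/37.965 = 0.01013
Since Q = 0.01013 < Kc = 2.0, the reaction proceeds forward (toward products) to reach equilibrium.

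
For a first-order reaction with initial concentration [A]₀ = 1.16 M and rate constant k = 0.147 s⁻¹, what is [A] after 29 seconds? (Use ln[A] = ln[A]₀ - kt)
0.0163 M

ln[A] = ln[A]₀ - k·t = ln(1.16) - (0.147)·(29) = 0.1484 - 4.2630 = -4.1146
[A] = e^(-4.1146) = 0.0163 M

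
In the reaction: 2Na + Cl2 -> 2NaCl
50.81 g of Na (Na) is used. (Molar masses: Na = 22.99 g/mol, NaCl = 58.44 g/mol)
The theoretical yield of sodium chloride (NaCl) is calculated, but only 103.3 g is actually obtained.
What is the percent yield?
Moles of Na = 50.81 g ÷ 22.99 g/mol = 2.21009 mol
Mole ratio: 2 mol NaCl / 2 mol Na
Moles of NaCl = 2.21009 × (2/2) = 2.21009 mol
Theoretical yield = 2.21009 mol × 58.44 g/mol = 129.16 g
Actual yield = 103.3 g
Percent yield = (103.3 / 129.16) × 100% = 80.0%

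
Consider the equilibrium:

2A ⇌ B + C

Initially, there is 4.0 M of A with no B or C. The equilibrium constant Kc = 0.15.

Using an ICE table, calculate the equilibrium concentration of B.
[B] = 0.873 M

ICE: [A] = 4.0 − 2x, [B] = [C] = x.
Kc = x²/(4.0 − 2x)² = 0.15 ⇒ √Kc = x/(4.0 − 2x).
x = √0.15·4.0/(1 + 2√0.15) = 0.3873·4.0/1.7746 = 0.87298.
[B] = x = 0.873 M.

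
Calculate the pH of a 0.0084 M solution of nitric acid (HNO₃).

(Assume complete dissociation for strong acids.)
pH = 2.08

[H⁺] = 0.0084 M for strong acid. pH = -log[H⁺] = -log(0.0084)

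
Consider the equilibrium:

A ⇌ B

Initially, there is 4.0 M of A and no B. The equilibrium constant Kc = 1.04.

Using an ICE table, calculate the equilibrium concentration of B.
[B] = 2.039 M

ICE: [A] = 4.0 − x, [B] = x.
Kc = x/(4.0 − x) = 1.04 ⇒ x = 1.04·4.0/(1 + 1.04) = 4.16/2.04 = 2.039.
[B] = x = 2.039 M.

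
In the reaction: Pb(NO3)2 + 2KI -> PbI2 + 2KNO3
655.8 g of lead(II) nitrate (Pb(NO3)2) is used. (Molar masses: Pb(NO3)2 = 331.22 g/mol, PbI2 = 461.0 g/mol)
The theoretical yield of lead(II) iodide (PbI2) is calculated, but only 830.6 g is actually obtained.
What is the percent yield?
Moles of Pb(NO3)2 = 655.8 g ÷ 331.22 g/mol = 1.97995 mol
Mole ratio: 1 mol PbI2 / 1 mol Pb(NO3)2
Moles of PbI2 = 1.97995 × (1/1) = 1.97995 mol
Theoretical yield = 1.97995 mol × 461.0 g/mol = 912.76 g
Actual yield = 830.6 g
Percent yield = (830.6 / 912.76) × 100% = 91.0%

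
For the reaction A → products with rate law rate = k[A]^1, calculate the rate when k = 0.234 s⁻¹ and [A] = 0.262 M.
0.06131 M/s

rate = k·[A]^1 = 0.234·(0.262)^1 = 0.234·0.262 = 0.06131 M/s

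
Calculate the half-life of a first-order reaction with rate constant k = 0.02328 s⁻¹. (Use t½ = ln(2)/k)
29.77 s

t½ = ln(2)/k = 0.6931/0.02328 = 29.77 s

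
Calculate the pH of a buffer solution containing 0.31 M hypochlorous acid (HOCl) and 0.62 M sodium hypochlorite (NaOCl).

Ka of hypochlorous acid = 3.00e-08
pH = 7.82

pKa = -log(3.00e-08) = 7.52. pH = pKa + log([A⁻]/[HA]) = 7.52 + log(0.62/0.31)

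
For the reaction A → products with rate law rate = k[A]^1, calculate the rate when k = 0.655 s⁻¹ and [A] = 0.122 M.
0.07991 M/s

rate = k·[A]^1 = 0.655·(0.122)^1 = 0.655·0.122 = 0.07991 M/s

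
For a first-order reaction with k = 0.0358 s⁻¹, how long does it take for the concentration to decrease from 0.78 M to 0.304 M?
26.32 s

From ln[A] = ln[A]₀ - k·t: t = ln([A]₀/[A])/k = ln(0.78/0.304)/0.0358 = ln(2.5658)/0.0358 = 0.9423/0.0358 = 26.32 s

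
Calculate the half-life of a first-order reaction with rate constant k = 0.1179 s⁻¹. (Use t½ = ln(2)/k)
5.88 s

t½ = ln(2)/k = 0.6931/0.1179 = 5.88 s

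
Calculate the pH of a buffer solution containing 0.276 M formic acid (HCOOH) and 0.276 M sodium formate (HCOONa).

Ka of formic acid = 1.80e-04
pH = 3.74

pKa = -log(1.80e-04) = 3.74. pH = pKa + log([A⁻]/[HA]) = 3.74 + log(0.276/0.276)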